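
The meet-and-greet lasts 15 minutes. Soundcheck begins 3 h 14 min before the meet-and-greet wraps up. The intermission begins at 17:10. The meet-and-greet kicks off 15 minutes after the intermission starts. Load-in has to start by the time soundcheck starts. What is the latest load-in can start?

The meet-and-greet starts at 17:10 + 15 min = 17:25.
The meet-and-greet ends at 17:25 + 15 min = 17:40.
Soundcheck starts at 17:40 − 194 min = 14:26.
Load-in is bounded by soundcheck, so the latest it can start is 14:26.

14:26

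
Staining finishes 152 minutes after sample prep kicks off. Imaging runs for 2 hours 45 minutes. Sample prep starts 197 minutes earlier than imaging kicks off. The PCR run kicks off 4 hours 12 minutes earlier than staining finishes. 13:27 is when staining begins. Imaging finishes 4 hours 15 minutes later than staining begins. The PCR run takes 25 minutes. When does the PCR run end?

10:25

Imaging ends at 13:27 + 255 min = 17:42.
Imaging starts at 17:42 − 165 min = 14:57.
Sample prep starts at 14:57 − 197 min = 11:40.
Staining ends at 11:40 + 152 min = 14:12.
The PCR run starts at 14:12 − 252 min = 10:00.
The PCR run ends at 10:00 + 25 min = 10:25.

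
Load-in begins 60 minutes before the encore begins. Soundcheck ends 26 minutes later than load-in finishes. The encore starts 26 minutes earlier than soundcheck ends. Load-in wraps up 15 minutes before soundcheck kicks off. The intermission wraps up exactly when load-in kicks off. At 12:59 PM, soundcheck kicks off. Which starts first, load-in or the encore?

load-in

Load-in ends at 12:59 PM − 15 min = 12:44 PM.
Soundcheck ends at 12:44 PM + 26 min = 1:10 PM.
The encore starts at 1:10 PM − 26 min = 12:44 PM.
Load-in starts at 12:44 PM − 60 min = 11:44 AM.
Load-in starts at 11:44 AM and the encore starts at 12:44 PM, so load-in is first.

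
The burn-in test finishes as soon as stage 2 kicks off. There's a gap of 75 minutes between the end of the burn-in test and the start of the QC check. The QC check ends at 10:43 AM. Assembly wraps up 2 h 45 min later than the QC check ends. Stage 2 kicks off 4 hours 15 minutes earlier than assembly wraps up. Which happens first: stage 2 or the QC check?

Assembly ends at 10:43 AM + 165 min = 1:28 PM.
Stage 2 starts at 1:28 PM − 255 min = 9:13 AM.
So the burn-in test ends at 9:13 AM.
The QC check starts at 9:13 AM + 75 min = 10:28 AM.
Stage 2 starts at 9:13 AM and the QC check starts at 10:28 AM, so stage 2 is first.

stage 2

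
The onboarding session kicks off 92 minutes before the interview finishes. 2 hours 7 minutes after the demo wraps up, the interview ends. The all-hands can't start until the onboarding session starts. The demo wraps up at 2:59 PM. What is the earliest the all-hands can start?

3:34 PM

The interview ends at 2:59 PM + 127 min = 5:06 PM.
The onboarding session starts at 5:06 PM − 92 min = 3:34 PM.
The all-hands is bounded by the onboarding session, so the earliest it can start is 3:34 PM.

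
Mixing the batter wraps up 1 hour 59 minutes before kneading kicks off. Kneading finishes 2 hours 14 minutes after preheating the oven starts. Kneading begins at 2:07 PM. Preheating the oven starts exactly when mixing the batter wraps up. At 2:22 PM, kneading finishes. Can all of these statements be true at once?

Mixing the batter ends at 2:07 PM − 119 min = 12:08 PM.
So preheating the oven starts at 12:08 PM.
Kneading ends at 12:08 PM + 134 min = 2:22 PM.
That matches the stated 2:22 PM, so the schedule is consistent.

Yes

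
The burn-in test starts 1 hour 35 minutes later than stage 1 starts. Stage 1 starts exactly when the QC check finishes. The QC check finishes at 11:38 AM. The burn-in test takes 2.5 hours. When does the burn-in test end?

3:43 PM

Stage 1 starts at 11:38 AM.
The burn-in test starts at 11:38 AM + 95 min = 1:13 PM.
The burn-in test ends at 1:13 PM + 150 min = 3:43 PM.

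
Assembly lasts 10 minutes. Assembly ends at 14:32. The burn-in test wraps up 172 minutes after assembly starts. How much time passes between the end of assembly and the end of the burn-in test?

Assembly starts at 14:32 − 10 min = 14:22.
The burn-in test ends at 14:22 + 172 min = 17:14.
From 14:32 to 17:14 is 2 hours 42 minutes.

2 hours 42 minutes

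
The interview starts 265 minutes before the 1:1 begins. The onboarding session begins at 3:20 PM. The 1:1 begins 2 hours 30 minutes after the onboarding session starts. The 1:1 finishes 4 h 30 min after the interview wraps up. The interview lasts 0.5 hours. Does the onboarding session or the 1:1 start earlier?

the onboarding session

The 1:1 starts at 3:20 PM + 150 min = 5:50 PM.
The onboarding session starts at 3:20 PM and the 1:1 starts at 5:50 PM, so the onboarding session is first.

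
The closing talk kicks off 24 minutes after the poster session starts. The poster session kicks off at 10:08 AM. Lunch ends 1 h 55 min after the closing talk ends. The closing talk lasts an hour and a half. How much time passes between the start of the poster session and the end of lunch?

The closing talk starts at 10:08 AM + 24 min = 10:32 AM.
The closing talk ends at 10:32 AM + 90 min = 12:02 PM.
Lunch ends at 12:02 PM + 115 min = 1:57 PM.
From 10:08 AM to 1:57 PM is 229 minutes.

229 minutes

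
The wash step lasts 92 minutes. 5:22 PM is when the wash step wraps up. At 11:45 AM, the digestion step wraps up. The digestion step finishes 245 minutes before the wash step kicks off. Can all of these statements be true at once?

The wash step starts at 5:22 PM − 92 min = 3:50 PM.
The digestion step ends at 3:50 PM − 245 min = 11:45 AM.
That matches the stated 11:45 AM, so the schedule is consistent.

Yes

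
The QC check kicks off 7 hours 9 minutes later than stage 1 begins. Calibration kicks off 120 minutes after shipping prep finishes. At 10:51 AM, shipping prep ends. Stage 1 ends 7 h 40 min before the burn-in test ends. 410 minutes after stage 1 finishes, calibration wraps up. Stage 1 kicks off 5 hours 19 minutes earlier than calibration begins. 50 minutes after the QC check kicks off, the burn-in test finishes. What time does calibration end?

Calibration starts at 10:51 AM + 120 min = 12:51 PM.
Stage 1 starts at 12:51 PM − 319 min = 7:32 AM.
The QC check starts at 7:32 AM + 429 min = 2:41 PM.
The burn-in test ends at 2:41 PM + 50 min = 3:31 PM.
Stage 1 ends at 3:31 PM − 460 min = 7:51 AM.
Calibration ends at 7:51 AM + 410 min = 2:41 PM.

2:41 PM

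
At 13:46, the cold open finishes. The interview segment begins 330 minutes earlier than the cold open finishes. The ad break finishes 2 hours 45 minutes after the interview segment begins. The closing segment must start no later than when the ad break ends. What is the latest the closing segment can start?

The interview segment starts at 13:46 − 330 min = 08:16.
The ad break ends at 08:16 + 165 min = 11:01.
The closing segment is bounded by the ad break, so the latest it can start is 11:01.

11:01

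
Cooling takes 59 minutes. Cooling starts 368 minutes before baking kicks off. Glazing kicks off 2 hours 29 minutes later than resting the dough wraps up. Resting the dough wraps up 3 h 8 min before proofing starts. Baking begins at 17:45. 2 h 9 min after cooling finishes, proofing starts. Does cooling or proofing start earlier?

cooling

Cooling starts at 17:45 − 368 min = 11:37.
Cooling ends at 11:37 + 59 min = 12:36.
Proofing starts at 12:36 + 129 min = 14:45.
Cooling starts at 11:37 and proofing starts at 14:45, so cooling is first.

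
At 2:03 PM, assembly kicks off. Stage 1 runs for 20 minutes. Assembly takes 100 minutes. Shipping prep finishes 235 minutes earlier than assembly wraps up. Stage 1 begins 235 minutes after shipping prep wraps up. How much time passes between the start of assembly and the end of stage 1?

two hours

Assembly ends at 2:03 PM + 100 min = 3:43 PM.
Shipping prep ends at 3:43 PM − 235 min = 11:48 AM.
Stage 1 starts at 11:48 AM + 235 min = 3:43 PM.
Stage 1 ends at 3:43 PM + 20 min = 4:03 PM.
From 2:03 PM to 4:03 PM is two hours.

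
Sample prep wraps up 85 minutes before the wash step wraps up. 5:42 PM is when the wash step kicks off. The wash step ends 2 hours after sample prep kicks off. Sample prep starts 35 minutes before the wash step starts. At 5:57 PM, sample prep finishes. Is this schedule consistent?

Sample prep starts at 5:42 PM − 35 min = 5:07 PM.
The wash step ends at 5:07 PM + 120 min = 7:07 PM.
Sample prep ends at 7:07 PM − 85 min = 5:42 PM.
But sample prep is also said to end at 5:57 PM — a 15-minute conflict.

No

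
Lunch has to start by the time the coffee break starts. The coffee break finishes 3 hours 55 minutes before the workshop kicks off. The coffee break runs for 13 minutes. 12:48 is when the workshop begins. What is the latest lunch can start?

08:40

The coffee break ends at 12:48 − 235 min = 08:53.
The coffee break starts at 08:53 − 13 min = 08:40.
Lunch is bounded by the coffee break, so the latest it can start is 08:40.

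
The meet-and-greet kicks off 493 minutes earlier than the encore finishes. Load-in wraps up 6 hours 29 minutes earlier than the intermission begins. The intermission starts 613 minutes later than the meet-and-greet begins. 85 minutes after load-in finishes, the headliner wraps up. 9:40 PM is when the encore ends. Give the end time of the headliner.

6:36 PM

The meet-and-greet starts at 9:40 PM − 493 min = 1:27 PM.
The intermission starts at 1:27 PM + 613 min = 11:40 PM.
Load-in ends at 11:40 PM − 389 min = 5:11 PM.
The headliner ends at 5:11 PM + 85 min = 6:36 PM.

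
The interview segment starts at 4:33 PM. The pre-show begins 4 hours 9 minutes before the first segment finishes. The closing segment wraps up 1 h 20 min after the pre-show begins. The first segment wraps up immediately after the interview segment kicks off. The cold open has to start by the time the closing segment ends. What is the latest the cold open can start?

The first segment ends at 4:33 PM.
The pre-show starts at 4:33 PM − 249 min = 12:24 PM.
The closing segment ends at 12:24 PM + 80 min = 1:44 PM.
The cold open is bounded by the closing segment, so the latest it can start is 1:44 PM.

1:44 PM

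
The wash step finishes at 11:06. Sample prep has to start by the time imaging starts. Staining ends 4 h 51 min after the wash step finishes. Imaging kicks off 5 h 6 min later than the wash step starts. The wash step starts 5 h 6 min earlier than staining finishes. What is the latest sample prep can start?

Staining ends at 11:06 + 291 min = 15:57.
The wash step starts at 15:57 − 306 min = 10:51.
Imaging starts at 10:51 + 306 min = 15:57.
Sample prep is bounded by imaging, so the latest it can start is 15:57.

15:57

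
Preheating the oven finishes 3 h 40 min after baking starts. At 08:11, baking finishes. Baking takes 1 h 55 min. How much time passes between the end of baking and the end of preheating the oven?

Baking starts at 08:11 − 115 min = 06:16.
Preheating the oven ends at 06:16 + 220 min = 09:56.
From 08:11 to 09:56 is 1 hour 45 minutes.

1 hour 45 minutes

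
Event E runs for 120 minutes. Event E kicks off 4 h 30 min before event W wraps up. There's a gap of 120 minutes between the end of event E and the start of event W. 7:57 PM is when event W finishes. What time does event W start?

7:27 PM

Event E starts at 7:57 PM − 270 min = 3:27 PM.
Event E ends at 3:27 PM + 120 min = 5:27 PM.
Event W starts at 5:27 PM + 120 min = 7:27 PM.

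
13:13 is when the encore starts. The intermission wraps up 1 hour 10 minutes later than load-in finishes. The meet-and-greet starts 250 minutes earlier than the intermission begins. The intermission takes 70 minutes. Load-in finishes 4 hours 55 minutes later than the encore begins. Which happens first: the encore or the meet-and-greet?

the encore

Load-in ends at 13:13 + 295 min = 18:08.
The intermission ends at 18:08 + 70 min = 19:18.
The intermission starts at 19:18 − 70 min = 18:08.
The meet-and-greet starts at 18:08 − 250 min = 13:58.
The encore starts at 13:13 and the meet-and-greet starts at 13:58, so the encore is first.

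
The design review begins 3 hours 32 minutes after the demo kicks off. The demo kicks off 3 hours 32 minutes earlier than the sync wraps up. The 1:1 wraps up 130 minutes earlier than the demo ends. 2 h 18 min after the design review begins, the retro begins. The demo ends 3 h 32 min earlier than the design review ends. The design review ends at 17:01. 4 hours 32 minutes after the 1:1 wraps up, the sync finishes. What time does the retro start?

18:09

The demo ends at 17:01 − 212 min = 13:29.
The 1:1 ends at 13:29 − 130 min = 11:19.
The sync ends at 11:19 + 272 min = 15:51.
The demo starts at 15:51 − 212 min = 12:19.
The design review starts at 12:19 + 212 min = 15:51.
The retro starts at 15:51 + 138 min = 18:09.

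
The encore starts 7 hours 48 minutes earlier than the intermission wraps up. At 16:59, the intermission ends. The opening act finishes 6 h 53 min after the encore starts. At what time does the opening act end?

The encore starts at 16:59 − 468 min = 09:11.
The opening act ends at 09:11 + 413 min = 16:04.

16:04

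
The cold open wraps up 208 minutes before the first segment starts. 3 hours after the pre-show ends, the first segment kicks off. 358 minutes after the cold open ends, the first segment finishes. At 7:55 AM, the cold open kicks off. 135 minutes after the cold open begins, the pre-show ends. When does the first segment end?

The pre-show ends at 7:55 AM + 135 min = 10:10 AM.
The first segment starts at 10:10 AM + 180 min = 1:10 PM.
The cold open ends at 1:10 PM − 208 min = 9:42 AM.
The first segment ends at 9:42 AM + 358 min = 3:40 PM.

3:40 PM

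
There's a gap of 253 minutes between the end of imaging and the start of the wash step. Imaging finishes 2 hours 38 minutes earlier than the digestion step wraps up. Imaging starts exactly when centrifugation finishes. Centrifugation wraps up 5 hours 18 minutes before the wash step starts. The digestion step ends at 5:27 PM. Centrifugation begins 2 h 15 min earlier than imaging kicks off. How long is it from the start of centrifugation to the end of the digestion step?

Imaging ends at 5:27 PM − 158 min = 2:49 PM.
The wash step starts at 2:49 PM + 253 min = 7:02 PM.
Centrifugation ends at 7:02 PM − 318 min = 1:44 PM.
So imaging starts at 1:44 PM.
Centrifugation starts at 1:44 PM − 135 min = 11:29 AM.
From 11:29 AM to 5:27 PM is 358 minutes.

358 minutes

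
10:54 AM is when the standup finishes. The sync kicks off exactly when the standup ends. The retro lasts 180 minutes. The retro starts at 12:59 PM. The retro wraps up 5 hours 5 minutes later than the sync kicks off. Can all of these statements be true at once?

The sync starts at 10:54 AM.
The retro ends at 10:54 AM + 305 min = 3:59 PM.
The retro starts at 3:59 PM − 180 min = 12:59 PM.
That matches the stated 12:59 PM, so the schedule is consistent.

Yes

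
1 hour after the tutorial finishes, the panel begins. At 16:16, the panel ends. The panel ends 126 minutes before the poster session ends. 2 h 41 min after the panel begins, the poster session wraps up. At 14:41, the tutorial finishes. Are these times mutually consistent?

The panel starts at 14:41 + 60 min = 15:41.
The poster session ends at 15:41 + 161 min = 18:22.
The panel ends at 18:22 − 126 min = 16:16.
That matches the stated 16:16, so the schedule is consistent.

Yes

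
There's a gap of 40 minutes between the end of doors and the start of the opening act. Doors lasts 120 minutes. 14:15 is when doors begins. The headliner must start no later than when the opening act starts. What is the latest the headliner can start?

16:55

Doors ends at 14:15 + 120 min = 16:15.
The opening act starts at 16:15 + 40 min = 16:55.
The headliner is bounded by the opening act, so the latest it can start is 16:55.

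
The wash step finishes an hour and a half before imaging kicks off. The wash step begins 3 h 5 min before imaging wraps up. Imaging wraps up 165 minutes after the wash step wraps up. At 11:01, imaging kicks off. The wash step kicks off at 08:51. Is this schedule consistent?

The wash step ends at 11:01 − 90 min = 09:31.
Imaging ends at 09:31 + 165 min = 12:16.
The wash step starts at 12:16 − 185 min = 09:11.
But the wash step is also said to start at 08:51 — a 20-minute conflict.

No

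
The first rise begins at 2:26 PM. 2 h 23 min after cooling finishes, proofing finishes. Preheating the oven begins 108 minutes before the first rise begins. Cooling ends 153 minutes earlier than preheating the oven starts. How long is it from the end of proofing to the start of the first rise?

1 hour 58 minutes

Preheating the oven starts at 2:26 PM − 108 min = 12:38 PM.
Cooling ends at 12:38 PM − 153 min = 10:05 AM.
Proofing ends at 10:05 AM + 143 min = 12:28 PM.
From 12:28 PM to 2:26 PM is 1 hour 58 minutes.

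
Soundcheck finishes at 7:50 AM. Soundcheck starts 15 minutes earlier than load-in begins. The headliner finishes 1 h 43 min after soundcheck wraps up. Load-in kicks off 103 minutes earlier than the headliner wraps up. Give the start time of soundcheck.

The headliner ends at 7:50 AM + 103 min = 9:33 AM.
Load-in starts at 9:33 AM − 103 min = 7:50 AM.
Soundcheck starts at 7:50 AM − 15 min = 7:35 AM.

7:35 AM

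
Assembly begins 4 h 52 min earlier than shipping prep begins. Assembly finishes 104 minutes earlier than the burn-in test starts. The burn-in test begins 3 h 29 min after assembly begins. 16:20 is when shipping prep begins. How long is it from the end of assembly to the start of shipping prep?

Assembly starts at 16:20 − 292 min = 11:28.
The burn-in test starts at 11:28 + 209 min = 14:57.
Assembly ends at 14:57 − 104 min = 13:13.
From 13:13 to 16:20 is 187 minutes.

187 minutes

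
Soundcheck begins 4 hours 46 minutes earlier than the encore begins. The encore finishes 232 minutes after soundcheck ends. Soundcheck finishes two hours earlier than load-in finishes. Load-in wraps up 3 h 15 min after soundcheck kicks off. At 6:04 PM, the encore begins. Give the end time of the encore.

6:25 PM

Soundcheck starts at 6:04 PM − 286 min = 1:18 PM.
Load-in ends at 1:18 PM + 195 min = 4:33 PM.
Soundcheck ends at 4:33 PM − 120 min = 2:33 PM.
The encore ends at 2:33 PM + 232 min = 6:25 PM.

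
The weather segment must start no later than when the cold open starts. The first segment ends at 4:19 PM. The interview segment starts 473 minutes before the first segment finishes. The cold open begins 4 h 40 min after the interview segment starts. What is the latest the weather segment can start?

1:06 PM

The interview segment starts at 4:19 PM − 473 min = 8:26 AM.
The cold open starts at 8:26 AM + 280 min = 1:06 PM.
The weather segment is bounded by the cold open, so the latest it can start is 1:06 PM.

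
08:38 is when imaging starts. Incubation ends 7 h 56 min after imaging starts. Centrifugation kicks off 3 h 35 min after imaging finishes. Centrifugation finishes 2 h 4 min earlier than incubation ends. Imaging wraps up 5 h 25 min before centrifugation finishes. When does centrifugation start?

12:40

Incubation ends at 08:38 + 476 min = 16:34.
Centrifugation ends at 16:34 − 124 min = 14:30.
Imaging ends at 14:30 − 325 min = 09:05.
Centrifugation starts at 09:05 + 215 min = 12:40.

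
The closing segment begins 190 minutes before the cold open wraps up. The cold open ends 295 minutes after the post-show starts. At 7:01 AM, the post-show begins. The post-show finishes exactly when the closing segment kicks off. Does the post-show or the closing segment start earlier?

the post-show

The cold open ends at 7:01 AM + 295 min = 11:56 AM.
The closing segment starts at 11:56 AM − 190 min = 8:46 AM.
The post-show starts at 7:01 AM and the closing segment starts at 8:46 AM, so the post-show is first.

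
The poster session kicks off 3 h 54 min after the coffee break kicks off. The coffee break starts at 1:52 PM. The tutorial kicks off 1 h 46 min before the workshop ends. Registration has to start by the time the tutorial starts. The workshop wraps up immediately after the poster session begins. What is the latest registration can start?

4:00 PM

The poster session starts at 1:52 PM + 234 min = 5:46 PM.
So the workshop ends at 5:46 PM.
The tutorial starts at 5:46 PM − 106 min = 4:00 PM.
Registration is bounded by the tutorial, so the latest it can start is 4:00 PM.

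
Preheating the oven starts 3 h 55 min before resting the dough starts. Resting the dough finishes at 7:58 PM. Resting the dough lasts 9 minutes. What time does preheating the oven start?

Resting the dough starts at 7:58 PM − 9 min = 7:49 PM.
Preheating the oven starts at 7:49 PM − 235 min = 3:54 PM.

3:54 PM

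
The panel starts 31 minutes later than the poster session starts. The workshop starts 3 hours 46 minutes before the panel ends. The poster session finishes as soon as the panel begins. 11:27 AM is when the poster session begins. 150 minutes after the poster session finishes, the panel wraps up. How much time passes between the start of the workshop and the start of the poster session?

The panel starts at 11:27 AM + 31 min = 11:58 AM.
So the poster session ends at 11:58 AM.
The panel ends at 11:58 AM + 150 min = 2:28 PM.
The workshop starts at 2:28 PM − 226 min = 10:42 AM.
From 10:42 AM to 11:27 AM is 45 minutes.

45 minutes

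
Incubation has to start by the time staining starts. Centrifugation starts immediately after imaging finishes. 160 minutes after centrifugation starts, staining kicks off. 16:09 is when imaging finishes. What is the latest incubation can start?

18:49

Centrifugation starts at 16:09.
Staining starts at 16:09 + 160 min = 18:49.
Incubation is bounded by staining, so the latest it can start is 18:49.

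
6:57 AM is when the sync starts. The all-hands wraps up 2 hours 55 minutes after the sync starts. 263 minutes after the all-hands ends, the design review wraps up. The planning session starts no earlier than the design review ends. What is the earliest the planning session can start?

The all-hands ends at 6:57 AM + 175 min = 9:52 AM.
The design review ends at 9:52 AM + 263 min = 2:15 PM.
The planning session is bounded by the design review, so the earliest it can start is 2:15 PM.

2:15 PM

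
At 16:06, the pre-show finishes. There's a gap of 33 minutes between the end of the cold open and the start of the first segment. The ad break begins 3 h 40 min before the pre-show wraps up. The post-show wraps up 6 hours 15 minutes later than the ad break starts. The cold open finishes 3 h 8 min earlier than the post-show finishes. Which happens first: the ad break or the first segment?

The ad break starts at 16:06 − 220 min = 12:26.
The post-show ends at 12:26 + 375 min = 18:41.
The cold open ends at 18:41 − 188 min = 15:33.
The first segment starts at 15:33 + 33 min = 16:06.
The ad break starts at 12:26 and the first segment starts at 16:06, so the ad break is first.

the ad break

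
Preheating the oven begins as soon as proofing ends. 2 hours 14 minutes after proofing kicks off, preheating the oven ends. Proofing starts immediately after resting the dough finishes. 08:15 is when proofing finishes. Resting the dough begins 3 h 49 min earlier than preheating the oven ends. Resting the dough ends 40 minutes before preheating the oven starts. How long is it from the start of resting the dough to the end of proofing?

Preheating the oven starts at 08:15.
Resting the dough ends at 08:15 − 40 min = 07:35.
So proofing starts at 07:35.
Preheating the oven ends at 07:35 + 134 min = 09:49.
Resting the dough starts at 09:49 − 229 min = 06:00.
From 06:00 to 08:15 is 2 hours 15 minutes.

2 hours 15 minutes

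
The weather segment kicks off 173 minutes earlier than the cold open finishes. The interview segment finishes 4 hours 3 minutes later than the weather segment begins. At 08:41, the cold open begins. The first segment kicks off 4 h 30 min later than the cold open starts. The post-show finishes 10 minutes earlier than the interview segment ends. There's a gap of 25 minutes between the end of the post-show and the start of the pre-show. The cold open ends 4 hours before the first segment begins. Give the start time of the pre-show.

10:36

The first segment starts at 08:41 + 270 min = 13:11.
The cold open ends at 13:11 − 240 min = 09:11.
The weather segment starts at 09:11 − 173 min = 06:18.
The interview segment ends at 06:18 + 243 min = 10:21.
The post-show ends at 10:21 − 10 min = 10:11.
The pre-show starts at 10:11 + 25 min = 10:36.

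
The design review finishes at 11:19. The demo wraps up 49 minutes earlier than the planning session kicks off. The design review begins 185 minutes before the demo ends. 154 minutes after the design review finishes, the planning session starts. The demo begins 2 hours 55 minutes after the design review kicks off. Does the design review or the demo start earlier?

The planning session starts at 11:19 + 154 min = 13:53.
The demo ends at 13:53 − 49 min = 13:04.
The design review starts at 13:04 − 185 min = 09:59.
The demo starts at 09:59 + 175 min = 12:54.
The design review starts at 09:59 and the demo starts at 12:54, so the design review is first.

the design review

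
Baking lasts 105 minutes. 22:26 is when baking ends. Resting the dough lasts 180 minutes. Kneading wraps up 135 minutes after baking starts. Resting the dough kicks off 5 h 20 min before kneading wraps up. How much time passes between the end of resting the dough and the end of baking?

110 minutes

Baking starts at 22:26 − 105 min = 20:41.
Kneading ends at 20:41 + 135 min = 22:56.
Resting the dough starts at 22:56 − 320 min = 17:36.
Resting the dough ends at 17:36 + 180 min = 20:36.
From 20:36 to 22:26 is 110 minutes.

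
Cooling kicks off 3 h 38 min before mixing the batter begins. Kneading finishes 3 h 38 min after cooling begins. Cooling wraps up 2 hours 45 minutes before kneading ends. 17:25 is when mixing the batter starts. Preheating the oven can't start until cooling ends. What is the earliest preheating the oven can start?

Cooling starts at 17:25 − 218 min = 13:47.
Kneading ends at 13:47 + 218 min = 17:25.
Cooling ends at 17:25 − 165 min = 14:40.
Preheating the oven is bounded by cooling, so the earliest it can start is 14:40.

14:40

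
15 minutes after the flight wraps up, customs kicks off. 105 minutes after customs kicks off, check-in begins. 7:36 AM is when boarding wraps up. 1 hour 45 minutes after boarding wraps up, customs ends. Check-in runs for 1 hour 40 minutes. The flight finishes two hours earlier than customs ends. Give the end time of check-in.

Customs ends at 7:36 AM + 105 min = 9:21 AM.
The flight ends at 9:21 AM − 120 min = 7:21 AM.
Customs starts at 7:21 AM + 15 min = 7:36 AM.
Check-in starts at 7:36 AM + 105 min = 9:21 AM.
Check-in ends at 9:21 AM + 100 min = 11:01 AM.

11:01 AM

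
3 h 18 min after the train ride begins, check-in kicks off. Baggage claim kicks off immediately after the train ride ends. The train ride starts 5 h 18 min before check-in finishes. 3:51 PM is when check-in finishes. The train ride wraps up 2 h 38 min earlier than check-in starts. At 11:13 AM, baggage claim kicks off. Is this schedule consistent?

The train ride starts at 3:51 PM − 318 min = 10:33 AM.
Check-in starts at 10:33 AM + 198 min = 1:51 PM.
The train ride ends at 1:51 PM − 158 min = 11:13 AM.
So baggage claim starts at 11:13 AM.
That matches the stated 11:13 AM, so the schedule is consistent.

Yes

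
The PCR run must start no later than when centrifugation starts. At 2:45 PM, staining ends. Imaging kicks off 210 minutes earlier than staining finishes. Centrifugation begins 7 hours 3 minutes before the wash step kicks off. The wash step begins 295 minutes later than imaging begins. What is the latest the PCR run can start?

Imaging starts at 2:45 PM − 210 min = 11:15 AM.
The wash step starts at 11:15 AM + 295 min = 4:10 PM.
Centrifugation starts at 4:10 PM − 423 min = 9:07 AM.
The PCR run is bounded by centrifugation, so the latest it can start is 9:07 AM.

9:07 AM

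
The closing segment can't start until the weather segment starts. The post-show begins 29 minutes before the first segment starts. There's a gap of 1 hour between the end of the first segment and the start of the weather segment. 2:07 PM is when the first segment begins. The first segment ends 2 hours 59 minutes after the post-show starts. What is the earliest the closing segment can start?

5:37 PM

The post-show starts at 2:07 PM − 29 min = 1:38 PM.
The first segment ends at 1:38 PM + 179 min = 4:37 PM.
The weather segment starts at 4:37 PM + 60 min = 5:37 PM.
The closing segment is bounded by the weather segment, so the earliest it can start is 5:37 PM.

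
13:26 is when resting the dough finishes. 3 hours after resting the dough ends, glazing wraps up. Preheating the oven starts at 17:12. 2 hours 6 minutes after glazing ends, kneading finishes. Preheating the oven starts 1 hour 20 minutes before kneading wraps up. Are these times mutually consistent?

Glazing ends at 13:26 + 180 min = 16:26.
Kneading ends at 16:26 + 126 min = 18:32.
Preheating the oven starts at 18:32 − 80 min = 17:12.
That matches the stated 17:12, so the schedule is consistent.

Yes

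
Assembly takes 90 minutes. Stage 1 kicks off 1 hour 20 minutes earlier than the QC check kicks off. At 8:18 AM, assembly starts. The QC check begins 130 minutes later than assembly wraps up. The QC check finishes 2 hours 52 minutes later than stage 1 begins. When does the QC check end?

1:30 PM

Assembly ends at 8:18 AM + 90 min = 9:48 AM.
The QC check starts at 9:48 AM + 130 min = 11:58 AM.
Stage 1 starts at 11:58 AM − 80 min = 10:38 AM.
The QC check ends at 10:38 AM + 172 min = 1:30 PM.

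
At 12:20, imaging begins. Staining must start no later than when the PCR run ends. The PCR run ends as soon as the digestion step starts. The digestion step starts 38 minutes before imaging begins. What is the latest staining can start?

The digestion step starts at 12:20 − 38 min = 11:42.
So the PCR run ends at 11:42.
Staining is bounded by the PCR run, so the latest it can start is 11:42.

11:42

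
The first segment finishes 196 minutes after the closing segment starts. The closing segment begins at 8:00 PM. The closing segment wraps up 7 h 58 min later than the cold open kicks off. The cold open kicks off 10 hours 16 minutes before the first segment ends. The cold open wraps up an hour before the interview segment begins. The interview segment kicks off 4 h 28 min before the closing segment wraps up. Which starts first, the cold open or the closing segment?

The first segment ends at 8:00 PM + 196 min = 11:16 PM.
The cold open starts at 11:16 PM − 616 min = 1:00 PM.
The cold open starts at 1:00 PM and the closing segment starts at 8:00 PM, so the cold open is first.

the cold open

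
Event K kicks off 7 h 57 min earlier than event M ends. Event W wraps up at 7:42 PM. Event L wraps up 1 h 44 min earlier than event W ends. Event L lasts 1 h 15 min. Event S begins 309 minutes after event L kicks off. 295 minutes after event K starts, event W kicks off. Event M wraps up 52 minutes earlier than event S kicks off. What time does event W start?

5:58 PM

Event L ends at 7:42 PM − 104 min = 5:58 PM.
Event L starts at 5:58 PM − 75 min = 4:43 PM.
Event S starts at 4:43 PM + 309 min = 9:52 PM.
Event M ends at 9:52 PM − 52 min = 9:00 PM.
Event K starts at 9:00 PM − 477 min = 1:03 PM.
Event W starts at 1:03 PM + 295 min = 5:58 PM.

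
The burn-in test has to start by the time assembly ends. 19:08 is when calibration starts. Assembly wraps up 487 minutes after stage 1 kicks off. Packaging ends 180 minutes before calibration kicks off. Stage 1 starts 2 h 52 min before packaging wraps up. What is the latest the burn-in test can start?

Packaging ends at 19:08 − 180 min = 16:08.
Stage 1 starts at 16:08 − 172 min = 13:16.
Assembly ends at 13:16 + 487 min = 21:23.
The burn-in test is bounded by assembly, so the latest it can start is 21:23.

21:23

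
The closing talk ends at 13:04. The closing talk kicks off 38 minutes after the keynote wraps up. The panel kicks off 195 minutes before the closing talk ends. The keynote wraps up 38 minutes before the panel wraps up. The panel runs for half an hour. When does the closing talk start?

10:19

The panel starts at 13:04 − 195 min = 09:49.
The panel ends at 09:49 + 30 min = 10:19.
The keynote ends at 10:19 − 38 min = 09:41.
The closing talk starts at 09:41 + 38 min = 10:19.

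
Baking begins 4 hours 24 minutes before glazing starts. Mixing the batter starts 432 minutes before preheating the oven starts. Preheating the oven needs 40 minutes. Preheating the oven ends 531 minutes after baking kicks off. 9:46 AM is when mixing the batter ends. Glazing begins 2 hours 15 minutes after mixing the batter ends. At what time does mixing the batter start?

Glazing starts at 9:46 AM + 135 min = 12:01 PM.
Baking starts at 12:01 PM − 264 min = 7:37 AM.
Preheating the oven ends at 7:37 AM + 531 min = 4:28 PM.
Preheating the oven starts at 4:28 PM − 40 min = 3:48 PM.
Mixing the batter starts at 3:48 PM − 432 min = 8:36 AM.

8:36 AM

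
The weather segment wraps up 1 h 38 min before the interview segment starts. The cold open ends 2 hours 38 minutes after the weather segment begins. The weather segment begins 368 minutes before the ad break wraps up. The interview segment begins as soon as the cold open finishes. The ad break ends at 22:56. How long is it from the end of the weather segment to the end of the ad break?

The weather segment starts at 22:56 − 368 min = 16:48.
The cold open ends at 16:48 + 158 min = 19:26.
So the interview segment starts at 19:26.
The weather segment ends at 19:26 − 98 min = 17:48.
From 17:48 to 22:56 is 5 hours 8 minutes.

5 hours 8 minutes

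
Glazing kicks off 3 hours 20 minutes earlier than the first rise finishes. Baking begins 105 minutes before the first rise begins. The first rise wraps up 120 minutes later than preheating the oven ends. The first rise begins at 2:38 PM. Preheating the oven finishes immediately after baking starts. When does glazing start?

11:33 AM

Baking starts at 2:38 PM − 105 min = 12:53 PM.
So preheating the oven ends at 12:53 PM.
The first rise ends at 12:53 PM + 120 min = 2:53 PM.
Glazing starts at 2:53 PM − 200 min = 11:33 AM.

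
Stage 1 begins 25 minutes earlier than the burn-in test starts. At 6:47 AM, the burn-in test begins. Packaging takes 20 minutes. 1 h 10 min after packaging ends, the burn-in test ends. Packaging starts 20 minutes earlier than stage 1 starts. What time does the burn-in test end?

7:32 AM

Stage 1 starts at 6:47 AM − 25 min = 6:22 AM.
Packaging starts at 6:22 AM − 20 min = 6:02 AM.
Packaging ends at 6:02 AM + 20 min = 6:22 AM.
The burn-in test ends at 6:22 AM + 70 min = 7:32 AM.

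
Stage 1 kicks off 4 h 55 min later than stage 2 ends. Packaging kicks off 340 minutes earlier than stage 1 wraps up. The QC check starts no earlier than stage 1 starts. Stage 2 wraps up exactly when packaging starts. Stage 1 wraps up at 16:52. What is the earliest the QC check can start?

16:07

Packaging starts at 16:52 − 340 min = 11:12.
So stage 2 ends at 11:12.
Stage 1 starts at 11:12 + 295 min = 16:07.
The QC check is bounded by stage 1, so the earliest it can start is 16:07.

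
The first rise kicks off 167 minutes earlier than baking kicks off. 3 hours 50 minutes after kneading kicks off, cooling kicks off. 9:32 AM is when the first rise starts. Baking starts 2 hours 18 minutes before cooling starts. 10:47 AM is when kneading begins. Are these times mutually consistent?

Yes

Cooling starts at 10:47 AM + 230 min = 2:37 PM.
Baking starts at 2:37 PM − 138 min = 12:19 PM.
The first rise starts at 12:19 PM − 167 min = 9:32 AM.
That matches the stated 9:32 AM, so the schedule is consistent.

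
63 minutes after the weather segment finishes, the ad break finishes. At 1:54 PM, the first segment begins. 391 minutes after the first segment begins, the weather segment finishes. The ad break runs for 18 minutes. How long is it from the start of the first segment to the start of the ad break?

436 minutes

The weather segment ends at 1:54 PM + 391 min = 8:25 PM.
The ad break ends at 8:25 PM + 63 min = 9:28 PM.
The ad break starts at 9:28 PM − 18 min = 9:10 PM.
From 1:54 PM to 9:10 PM is 436 minutes.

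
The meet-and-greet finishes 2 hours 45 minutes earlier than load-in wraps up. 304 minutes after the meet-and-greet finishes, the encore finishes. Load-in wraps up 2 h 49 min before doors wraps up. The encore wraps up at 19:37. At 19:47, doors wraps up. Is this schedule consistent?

No

Load-in ends at 19:47 − 169 min = 16:58.
The meet-and-greet ends at 16:58 − 165 min = 14:13.
The encore ends at 14:13 + 304 min = 19:17.
But the encore is also said to end at 19:37 — a 20-minute conflict.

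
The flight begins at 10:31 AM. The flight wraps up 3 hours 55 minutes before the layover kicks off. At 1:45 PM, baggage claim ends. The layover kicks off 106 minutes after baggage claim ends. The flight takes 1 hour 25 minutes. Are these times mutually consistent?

No

The layover starts at 1:45 PM + 106 min = 3:31 PM.
The flight ends at 3:31 PM − 235 min = 11:36 AM.
The flight starts at 11:36 AM − 85 min = 10:11 AM.
But the flight is also said to start at 10:31 AM — a 20-minute conflict.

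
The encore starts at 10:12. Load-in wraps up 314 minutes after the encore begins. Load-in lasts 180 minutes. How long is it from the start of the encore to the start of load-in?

Load-in ends at 10:12 + 314 min = 15:26.
Load-in starts at 15:26 − 180 min = 12:26.
From 10:12 to 12:26 is 2 hours 14 minutes.

2 hours 14 minutes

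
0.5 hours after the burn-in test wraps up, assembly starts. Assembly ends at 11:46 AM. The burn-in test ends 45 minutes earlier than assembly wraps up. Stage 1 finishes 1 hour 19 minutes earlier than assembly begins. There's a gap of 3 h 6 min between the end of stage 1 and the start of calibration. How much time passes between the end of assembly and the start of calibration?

1 hour 32 minutes

The burn-in test ends at 11:46 AM − 45 min = 11:01 AM.
Assembly starts at 11:01 AM + 30 min = 11:31 AM.
Stage 1 ends at 11:31 AM − 79 min = 10:12 AM.
Calibration starts at 10:12 AM + 186 min = 1:18 PM.
From 11:46 AM to 1:18 PM is 1 hour 32 minutes.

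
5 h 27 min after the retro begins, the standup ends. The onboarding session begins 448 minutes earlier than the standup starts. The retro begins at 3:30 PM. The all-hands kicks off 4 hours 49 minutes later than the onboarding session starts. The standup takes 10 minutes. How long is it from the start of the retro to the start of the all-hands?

2 h 38 min

The standup ends at 3:30 PM + 327 min = 8:57 PM.
The standup starts at 8:57 PM − 10 min = 8:47 PM.
The onboarding session starts at 8:47 PM − 448 min = 1:19 PM.
The all-hands starts at 1:19 PM + 289 min = 6:08 PM.
From 3:30 PM to 6:08 PM is 2 h 38 min.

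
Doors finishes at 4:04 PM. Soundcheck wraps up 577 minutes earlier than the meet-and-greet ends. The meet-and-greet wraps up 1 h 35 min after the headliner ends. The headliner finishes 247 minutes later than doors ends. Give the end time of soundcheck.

12:09 PM

The headliner ends at 4:04 PM + 247 min = 8:11 PM.
The meet-and-greet ends at 8:11 PM + 95 min = 9:46 PM.
Soundcheck ends at 9:46 PM − 577 min = 12:09 PM.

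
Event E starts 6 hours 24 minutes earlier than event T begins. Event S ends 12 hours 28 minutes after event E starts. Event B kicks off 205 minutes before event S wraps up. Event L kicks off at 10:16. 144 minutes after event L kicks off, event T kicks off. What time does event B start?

15:19

Event T starts at 10:16 + 144 min = 12:40.
Event E starts at 12:40 − 384 min = 06:16.
Event S ends at 06:16 + 748 min = 18:44.
Event B starts at 18:44 − 205 min = 15:19.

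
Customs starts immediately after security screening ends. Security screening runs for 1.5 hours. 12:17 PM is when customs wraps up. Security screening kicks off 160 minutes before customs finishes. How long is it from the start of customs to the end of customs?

1 h 10 min

Security screening starts at 12:17 PM − 160 min = 9:37 AM.
Security screening ends at 9:37 AM + 90 min = 11:07 AM.
So customs starts at 11:07 AM.
From 11:07 AM to 12:17 PM is 1 h 10 min.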